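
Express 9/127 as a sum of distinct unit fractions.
1/15 + 1/239 + 1/65043 + 1/4935625448 + 1/48720797120954775960

Greedy algorithm:
9/127: ceiling(127/9) = 15, use 1/15
8/1905: ceiling(1905/8) = 239, use 1/239
7/455295: ceiling(455295/7) = 65043, use 1/65043
2/9871250895: ceiling(9871250895/2) = 4935625448, use 1/4935625448
1/48720797120954775960: ceiling(48720797120954775960/1) = 48720797120954775960, use 1/48720797120954775960
Result: 9/127 = 1/15 + 1/239 + 1/65043 + 1/4935625448 + 1/48720797120954775960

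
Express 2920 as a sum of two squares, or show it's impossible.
2² + 54² (a=2, b=54)

Factorization: 2920 = 2^3 × 5 × 73
By Fermat: n is sum of two squares iff every prime p ≡ 3 (mod 4) appears to even power.
All primes ≡ 3 (mod 4) appear to even power.
Search a = 0, 1, 2, … for 2920 - a² a perfect square: first hit at a = 2: 2920 - 4 = 2916 = 54².
2920 = 2² + 54² = 4 + 2916 ✓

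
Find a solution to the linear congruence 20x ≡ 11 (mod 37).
x ≡ 32 (mod 37)

gcd(20, 37) = 1, which divides 11, so solutions exist.
Find 20^(-1) mod 37 by the extended Euclidean algorithm:
37 = 1 × 20 + 17  ⟹  17 = (1)·37 + (-1)·20
20 = 1 × 17 + 3  ⟹  3 = (-1)·37 + (2)·20
17 = 5 × 3 + 2  ⟹  2 = (6)·37 + (-11)·20
3 = 1 × 2 + 1  ⟹  1 = (-7)·37 + (13)·20
So (13)·20 ≡ 1 (mod 37), i.e. 20^(-1) ≡ 13 (mod 37).
x ≡ 13 × 11 = 143 ≡ 32 (mod 37).
Check: 20 × 32 = 640 ≡ 11 (mod 37).
Unique solution: x ≡ 32 (mod 37)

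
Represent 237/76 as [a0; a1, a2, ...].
[3; 8, 2, 4]

Euclidean algorithm steps:
237 = 3 × 76 + 9
76 = 8 × 9 + 4
9 = 2 × 4 + 1
4 = 4 × 1 + 0
Continued fraction: [3; 8, 2, 4]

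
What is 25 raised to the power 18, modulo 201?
76

Repeated squaring. Binary of 18 = 10010.
25^1 ≡ 25 (mod 201); 25^2 ≡ 22 (mod 201); 25^4 ≡ 82 (mod 201); 25^8 ≡ 91 (mod 201); 25^16 ≡ 40 (mod 201)
25^18 = 25^2 × 25^16 ≡ 76 (mod 201)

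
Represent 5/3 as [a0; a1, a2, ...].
[1; 1, 2]

Euclidean algorithm steps:
5 = 1 × 3 + 2
3 = 1 × 2 + 1
2 = 2 × 1 + 0
Continued fraction: [1; 1, 2]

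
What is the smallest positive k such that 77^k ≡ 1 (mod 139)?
23

139 is prime, so ord(77) divides φ(139) = 138.
Divisors of 138: 1, 2, 3, 6, 23, 46, 69, 138.
Repeated squaring: 77^1 ≡ 77, 77^2 ≡ 91, 77^4 ≡ 80, 77^8 ≡ 6, 77^16 ≡ 36, 77^32 ≡ 45, 77^64 ≡ 79, 77^128 ≡ 125 (mod 139).
Test 77^d mod 139 for each divisor d in increasing order:
77^1 ≡ 77
77^2 ≡ 91
77^3 = 77^2·77^1 ≡ 57
77^6 = 77^4·77^2 ≡ 52
77^23 = 77^16·77^4·77^2·77^1 ≡ 1  ← first divisor giving 1
The order is 23.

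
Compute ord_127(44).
63

127 is prime, so ord(44) divides φ(127) = 126.
Divisors of 126: 1, 2, 3, 6, 7, 9, 14, 18, 21, 42, 63, 126.
Repeated squaring: 44^1 ≡ 44, 44^2 ≡ 31, 44^4 ≡ 72, 44^8 ≡ 104, 44^16 ≡ 21, 44^32 ≡ 60, 44^64 ≡ 44 (mod 127).
Test 44^d mod 127 for each divisor d in increasing order:
44^1 ≡ 44
44^2 ≡ 31
44^3 = 44^2·44^1 ≡ 94
44^6 = 44^4·44^2 ≡ 73
44^7 = 44^4·44^2·44^1 ≡ 37
44^9 = 44^8·44^1 ≡ 4
44^14 = 44^8·44^4·44^2 ≡ 99
44^18 = 44^16·44^2 ≡ 16
44^21 = 44^16·44^4·44^1 ≡ 107
44^42 = 44^32·44^8·44^2 ≡ 19
44^63 = 44^32·44^16·44^8·44^4·44^2·44^1 ≡ 1  ← first divisor giving 1
The order is 63.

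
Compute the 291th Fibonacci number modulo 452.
346

Matrix identity: Q^n = [[F_(n+1), F_n], [F_n, F_(n-1)]] with Q = [[1,1],[1,0]].
n = 291 = 100100011₂. Square-and-multiply, entries mod 452:
Q^1 = [[1,1],[1,0]]
Q^2 = (Q^1)² = [[2,1],[1,1]]
Q^4 = (Q^2)² = [[5,3],[3,2]]
Q^9 = (Q^4)²·Q = [[55,34],[34,21]]
Q^18 = (Q^9)² = [[113,324],[324,241]]
Q^36 = (Q^18)² = [[225,340],[340,337]]
Q^72 = (Q^36)² = [[341,336],[336,5]]
Q^145 = (Q^72)²·Q = [[105,13],[13,92]]
Q^291 = (Q^145)²·Q = [[195,346],[346,301]]
F_291 mod 452 = Q^291[0][1] = 346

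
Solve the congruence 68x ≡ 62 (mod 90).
x ≡ 34 (mod 45)

gcd(68, 90) = 2, which divides 62, so solutions exist.
Divide through by 2: 34x ≡ 31 (mod 45).
Find 34^(-1) mod 45 by the extended Euclidean algorithm:
45 = 1 × 34 + 11  ⟹  11 = (1)·45 + (-1)·34
34 = 3 × 11 + 1  ⟹  1 = (-3)·45 + (4)·34
So (4)·34 ≡ 1 (mod 45), i.e. 34^(-1) ≡ 4 (mod 45).
x ≡ 4 × 31 = 124 ≡ 34 (mod 45).
Check: 68 × 34 = 2312 ≡ 62 (mod 90).
x ≡ 34 (mod 45), giving 2 solutions mod 90.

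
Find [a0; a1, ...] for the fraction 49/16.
[3; 16]

Euclidean algorithm steps:
49 = 3 × 16 + 1
16 = 16 × 1 + 0
Continued fraction: [3; 16]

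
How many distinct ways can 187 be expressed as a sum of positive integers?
1280011042268

p(n) counts ways to write n as a sum of positive integers (order ignored).
Euler's pentagonal recurrence: p(k) = p(k-1) + p(k-2) - p(k-5) - p(k-7) + p(k-12) + p(k-15) - ... (offsets j(3j∓1)/2, signs ++--, p(0)=1, p(<0)=0).
DP table for k = 0..186: p(0)=1, p(1)=1, p(2)=2, p(3)=3, p(4)=5, p(5)=7, p(6)=11, p(7)=15, p(8)=22, p(9)=30, p(10)=42, p(11)=56, p(12)=77, p(13)=101, p(14)=135, p(15)=176, p(16)=231, p(17)=297, p(18)=385, p(19)=490, p(20)=627, p(21)=792, p(22)=1002, p(23)=1255, p(24)=1575, p(25)=1958, p(26)=2436, p(27)=3010, p(28)=3718, p(29)=4565, p(30)=5604, p(31)=6842, p(32)=8349, p(33)=10143, p(34)=12310, p(35)=14883, p(36)=17977, p(37)=21637, p(38)=26015, p(39)=31185, p(40)=37338, p(41)=44583, p(42)=53174, p(43)=63261, p(44)=75175, p(45)=89134, p(46)=105558, p(47)=124754, p(48)=147273, p(49)=173525, p(50)=204226, p(51)=239943, p(52)=281589, p(53)=329931, p(54)=386155, p(55)=451276, p(56)=526823, p(57)=614154, p(58)=715220, p(59)=831820, p(60)=966467, p(61)=1121505, p(62)=1300156, p(63)=1505499, p(64)=1741630, p(65)=2012558, p(66)=2323520, p(67)=2679689, p(68)=3087735, p(69)=3554345, p(70)=4087968, p(71)=4697205, p(72)=5392783, p(73)=6185689, p(74)=7089500, p(75)=8118264, p(76)=9289091, p(77)=10619863, p(78)=12132164, p(79)=13848650, p(80)=15796476, p(81)=18004327, p(82)=20506255, p(83)=23338469, p(84)=26543660, p(85)=30167357, p(86)=34262962, p(87)=38887673, p(88)=44108109, p(89)=49995925, p(90)=56634173, p(91)=64112359, p(92)=72533807, p(93)=82010177, p(94)=92669720, p(95)=104651419, p(96)=118114304, p(97)=133230930, p(98)=150198136, p(99)=169229875, p(100)=190569292, p(101)=214481126, p(102)=241265379, p(103)=271248950, p(104)=304801365, p(105)=342325709, p(106)=384276336, p(107)=431149389, p(108)=483502844, p(109)=541946240, p(110)=607163746, p(111)=679903203, p(112)=761002156, p(113)=851376628, p(114)=952050665, p(115)=1064144451, p(116)=1188908248, p(117)=1327710076, p(118)=1482074143, p(119)=1653668665, p(120)=1844349560, p(121)=2056148051, p(122)=2291320912, p(123)=2552338241, p(124)=2841940500, p(125)=3163127352, p(126)=3519222692, p(127)=3913864295, p(128)=4351078600, p(129)=4835271870, p(130)=5371315400, p(131)=5964539504, p(132)=6620830889, p(133)=7346629512, p(134)=8149040695, p(135)=9035836076, p(136)=10015581680, p(137)=11097645016, p(138)=12292341831, p(139)=13610949895, p(140)=15065878135, p(141)=16670689208, p(142)=18440293320, p(143)=20390982757, p(144)=22540654445, p(145)=24908858009, p(146)=27517052599, p(147)=30388671978, p(148)=33549419497, p(149)=37027355200, p(150)=40853235313, p(151)=45060624582, p(152)=49686288421, p(153)=54770336324, p(154)=60356673280, p(155)=66493182097, p(156)=73232243759, p(157)=80630964769, p(158)=88751778802, p(159)=97662728555, p(160)=107438159466, p(161)=118159068427, p(162)=129913904637, p(163)=142798995930, p(164)=156919475295, p(165)=172389800255, p(166)=189334822579, p(167)=207890420102, p(168)=228204732751, p(169)=250438925115, p(170)=274768617130, p(171)=301384802048, p(172)=330495499613, p(173)=362326859895, p(174)=397125074750, p(175)=435157697830, p(176)=476715857290, p(177)=522115831195, p(178)=571701605655, p(179)=625846753120, p(180)=684957390936, p(181)=749474411781, p(182)=819876908323, p(183)=896684817527, p(184)=980462880430, p(185)=1071823774337, p(186)=1171432692373.
Final step: p(187) = p(186) + p(185) - p(182) - p(180) + p(175) + p(172) - p(165) - p(161) + p(152) + p(147) - p(136) - p(130) + p(117) + p(110) - p(95) - p(87) + p(70) + p(61) - p(42) - p(32) + p(11) + p(0)
= 1171432692373 + 1071823774337 - 819876908323 - 684957390936 + 435157697830 + 330495499613 - 172389800255 - 118159068427 + 49686288421 + 30388671978 - 10015581680 - 5371315400 + 1327710076 + 607163746 - 104651419 - 38887673 + 4087968 + 1121505 - 53174 - 8349 + 56 + 1
= 1280011042268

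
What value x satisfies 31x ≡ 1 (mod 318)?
277

gcd(31, 318) = 1, so the inverse exists.
Extended Euclidean algorithm on (318, 31):
318 = 10 × 31 + 8  ⟹  8 = (1)·318 + (-10)·31
31 = 3 × 8 + 7  ⟹  7 = (-3)·318 + (31)·31
8 = 1 × 7 + 1  ⟹  1 = (4)·318 + (-41)·31
So (-41)·31 ≡ 1 (mod 318), i.e. 31^(-1) ≡ -41 ≡ 277 (mod 318).
Check: 31 × 277 = 8587 ≡ 1 (mod 318)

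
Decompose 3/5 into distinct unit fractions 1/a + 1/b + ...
1/2 + 1/10

Greedy algorithm:
3/5: ceiling(5/3) = 2, use 1/2
1/10: ceiling(10/1) = 10, use 1/10
Result: 3/5 = 1/2 + 1/10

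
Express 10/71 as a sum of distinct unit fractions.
1/8 + 1/64 + 1/4544

Greedy algorithm:
10/71: ceiling(71/10) = 8, use 1/8
9/568: ceiling(568/9) = 64, use 1/64
1/4544: ceiling(4544/1) = 4544, use 1/4544
Result: 10/71 = 1/8 + 1/64 + 1/4544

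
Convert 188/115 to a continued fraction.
[1; 1, 1, 1, 2, 1, 4, 2]

Euclidean algorithm steps:
188 = 1 × 115 + 73
115 = 1 × 73 + 42
73 = 1 × 42 + 31
42 = 1 × 31 + 11
31 = 2 × 11 + 9
11 = 1 × 9 + 2
9 = 4 × 2 + 1
2 = 2 × 1 + 0
Continued fraction: [1; 1, 1, 1, 2, 1, 4, 2]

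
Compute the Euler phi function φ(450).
120

450 = 2 × 3^2 × 5^2
φ(n) = n × ∏(1 - 1/p) for each prime p dividing n
φ(450) = 450 × (1 - 1/2) × (1 - 1/3) × (1 - 1/5) = 120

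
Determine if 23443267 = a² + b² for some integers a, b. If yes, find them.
Not possible

Factorization: 23443267 = 41 × 83^3
By Fermat: n is sum of two squares iff every prime p ≡ 3 (mod 4) appears to even power.
Prime(s) ≡ 3 (mod 4) with odd exponent: [(83, 3)]
Therefore 23443267 cannot be expressed as a² + b².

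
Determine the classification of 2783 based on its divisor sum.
deficient

Proper divisors of 2783: sum = 1 + 11 + 23 + 121 + 253 = 409
Since 409 < 2783, 2783 is deficient.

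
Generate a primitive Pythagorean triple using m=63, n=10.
(3869, 1260, 4069)

Euclid's formula: a = m² - n², b = 2mn, c = m² + n²
m = 63, n = 10
a = 63² - 10² = 3969 - 100 = 3869
b = 2 × 63 × 10 = 1260
c = 63² + 10² = 3969 + 100 = 4069
Verification: 3869² + 1260² = 14969161 + 1587600 = 16556761 = 4069² ✓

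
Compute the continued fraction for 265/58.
[4; 1, 1, 3, 8]

Euclidean algorithm steps:
265 = 4 × 58 + 33
58 = 1 × 33 + 25
33 = 1 × 25 + 8
25 = 3 × 8 + 1
8 = 8 × 1 + 0
Continued fraction: [4; 1, 1, 3, 8]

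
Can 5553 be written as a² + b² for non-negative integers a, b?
48² + 57² (a=48, b=57)

Factorization: 5553 = 3^2 × 617
By Fermat: n is sum of two squares iff every prime p ≡ 3 (mod 4) appears to even power.
All primes ≡ 3 (mod 4) appear to even power.
Search a = 0, 1, 2, … for 5553 - a² a perfect square: first hit at a = 48: 5553 - 2304 = 3249 = 57².
5553 = 48² + 57² = 2304 + 3249 ✓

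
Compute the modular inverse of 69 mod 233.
206

gcd(69, 233) = 1, so the inverse exists.
Extended Euclidean algorithm on (233, 69):
233 = 3 × 69 + 26  ⟹  26 = (1)·233 + (-3)·69
69 = 2 × 26 + 17  ⟹  17 = (-2)·233 + (7)·69
26 = 1 × 17 + 9  ⟹  9 = (3)·233 + (-10)·69
17 = 1 × 9 + 8  ⟹  8 = (-5)·233 + (17)·69
9 = 1 × 8 + 1  ⟹  1 = (8)·233 + (-27)·69
So (-27)·69 ≡ 1 (mod 233), i.e. 69^(-1) ≡ -27 ≡ 206 (mod 233).
Check: 69 × 206 = 14214 ≡ 1 (mod 233)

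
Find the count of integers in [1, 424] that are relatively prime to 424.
208

424 = 2^3 × 53
φ(n) = n × ∏(1 - 1/p) for each prime p dividing n
φ(424) = 424 × (1 - 1/2) × (1 - 1/53) = 208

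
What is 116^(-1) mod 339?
38

gcd(116, 339) = 1, so the inverse exists.
Extended Euclidean algorithm on (339, 116):
339 = 2 × 116 + 107  ⟹  107 = (1)·339 + (-2)·116
116 = 1 × 107 + 9  ⟹  9 = (-1)·339 + (3)·116
107 = 11 × 9 + 8  ⟹  8 = (12)·339 + (-35)·116
9 = 1 × 8 + 1  ⟹  1 = (-13)·339 + (38)·116
So (38)·116 ≡ 1 (mod 339), i.e. 116^(-1) ≡ 38 (mod 339).
Check: 116 × 38 = 4408 ≡ 1 (mod 339)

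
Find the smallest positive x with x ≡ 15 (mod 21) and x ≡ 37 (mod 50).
687

Using Chinese Remainder Theorem:
M = 21 × 50 = 1050
M1 = 50, M2 = 21
y1 = 50^(-1) mod 21 = 8
y2 = 21^(-1) mod 50 = 31
x = (15×50×8 + 37×21×31) mod 1050 = 687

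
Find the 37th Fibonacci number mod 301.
159

Matrix identity: Q^n = [[F_(n+1), F_n], [F_n, F_(n-1)]] with Q = [[1,1],[1,0]].
n = 37 = 100101₂. Square-and-multiply, entries mod 301:
Q^1 = [[1,1],[1,0]]
Q^2 = (Q^1)² = [[2,1],[1,1]]
Q^4 = (Q^2)² = [[5,3],[3,2]]
Q^9 = (Q^4)²·Q = [[55,34],[34,21]]
Q^18 = (Q^9)² = [[268,176],[176,92]]
Q^37 = (Q^18)²·Q = [[8,159],[159,150]]
F_37 mod 301 = Q^37[0][1] = 159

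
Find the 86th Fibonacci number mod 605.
338

Matrix identity: Q^n = [[F_(n+1), F_n], [F_n, F_(n-1)]] with Q = [[1,1],[1,0]].
n = 86 = 1010110₂. Square-and-multiply, entries mod 605:
Q^1 = [[1,1],[1,0]]
Q^2 = (Q^1)² = [[2,1],[1,1]]
Q^5 = (Q^2)²·Q = [[8,5],[5,3]]
Q^10 = (Q^5)² = [[89,55],[55,34]]
Q^21 = (Q^10)²·Q = [[166,56],[56,110]]
Q^43 = (Q^21)²·Q = [[168,442],[442,331]]
Q^86 = (Q^43)² = [[343,338],[338,5]]
F_86 mod 605 = Q^86[0][1] = 338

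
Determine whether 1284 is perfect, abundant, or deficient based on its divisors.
abundant

Proper divisors of 1284: sum = 1 + 2 + 3 + 4 + 6 + 12 + 107 + 214 + 321 + 428 + 642 = 1740
Since 1740 > 1284, 1284 is abundant.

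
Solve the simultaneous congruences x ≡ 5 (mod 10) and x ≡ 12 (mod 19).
145

Using Chinese Remainder Theorem:
M = 10 × 19 = 190
M1 = 19, M2 = 10
y1 = 19^(-1) mod 10 = 9
y2 = 10^(-1) mod 19 = 2
x = (5×19×9 + 12×10×2) mod 190 = 145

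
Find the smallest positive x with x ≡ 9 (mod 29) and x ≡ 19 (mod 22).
415

Using Chinese Remainder Theorem:
M = 29 × 22 = 638
M1 = 22, M2 = 29
y1 = 22^(-1) mod 29 = 4
y2 = 29^(-1) mod 22 = 19
x = (9×22×4 + 19×29×19) mod 638 = 415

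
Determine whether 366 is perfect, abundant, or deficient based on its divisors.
abundant

Proper divisors of 366: sum = 1 + 2 + 3 + 6 + 61 + 122 + 183 = 378
Since 378 > 366, 366 is abundant.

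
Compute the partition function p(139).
13610949895

p(n) counts ways to write n as a sum of positive integers (order ignored).
Euler's pentagonal recurrence: p(k) = p(k-1) + p(k-2) - p(k-5) - p(k-7) + p(k-12) + p(k-15) - ... (offsets j(3j∓1)/2, signs ++--, p(0)=1, p(<0)=0).
DP table for k = 0..138: p(0)=1, p(1)=1, p(2)=2, p(3)=3, p(4)=5, p(5)=7, p(6)=11, p(7)=15, p(8)=22, p(9)=30, p(10)=42, p(11)=56, p(12)=77, p(13)=101, p(14)=135, p(15)=176, p(16)=231, p(17)=297, p(18)=385, p(19)=490, p(20)=627, p(21)=792, p(22)=1002, p(23)=1255, p(24)=1575, p(25)=1958, p(26)=2436, p(27)=3010, p(28)=3718, p(29)=4565, p(30)=5604, p(31)=6842, p(32)=8349, p(33)=10143, p(34)=12310, p(35)=14883, p(36)=17977, p(37)=21637, p(38)=26015, p(39)=31185, p(40)=37338, p(41)=44583, p(42)=53174, p(43)=63261, p(44)=75175, p(45)=89134, p(46)=105558, p(47)=124754, p(48)=147273, p(49)=173525, p(50)=204226, p(51)=239943, p(52)=281589, p(53)=329931, p(54)=386155, p(55)=451276, p(56)=526823, p(57)=614154, p(58)=715220, p(59)=831820, p(60)=966467, p(61)=1121505, p(62)=1300156, p(63)=1505499, p(64)=1741630, p(65)=2012558, p(66)=2323520, p(67)=2679689, p(68)=3087735, p(69)=3554345, p(70)=4087968, p(71)=4697205, p(72)=5392783, p(73)=6185689, p(74)=7089500, p(75)=8118264, p(76)=9289091, p(77)=10619863, p(78)=12132164, p(79)=13848650, p(80)=15796476, p(81)=18004327, p(82)=20506255, p(83)=23338469, p(84)=26543660, p(85)=30167357, p(86)=34262962, p(87)=38887673, p(88)=44108109, p(89)=49995925, p(90)=56634173, p(91)=64112359, p(92)=72533807, p(93)=82010177, p(94)=92669720, p(95)=104651419, p(96)=118114304, p(97)=133230930, p(98)=150198136, p(99)=169229875, p(100)=190569292, p(101)=214481126, p(102)=241265379, p(103)=271248950, p(104)=304801365, p(105)=342325709, p(106)=384276336, p(107)=431149389, p(108)=483502844, p(109)=541946240, p(110)=607163746, p(111)=679903203, p(112)=761002156, p(113)=851376628, p(114)=952050665, p(115)=1064144451, p(116)=1188908248, p(117)=1327710076, p(118)=1482074143, p(119)=1653668665, p(120)=1844349560, p(121)=2056148051, p(122)=2291320912, p(123)=2552338241, p(124)=2841940500, p(125)=3163127352, p(126)=3519222692, p(127)=3913864295, p(128)=4351078600, p(129)=4835271870, p(130)=5371315400, p(131)=5964539504, p(132)=6620830889, p(133)=7346629512, p(134)=8149040695, p(135)=9035836076, p(136)=10015581680, p(137)=11097645016, p(138)=12292341831.
Final step: p(139) = p(138) + p(137) - p(134) - p(132) + p(127) + p(124) - p(117) - p(113) + p(104) + p(99) - p(88) - p(82) + p(69) + p(62) - p(47) - p(39) + p(22) + p(13)
= 12292341831 + 11097645016 - 8149040695 - 6620830889 + 3913864295 + 2841940500 - 1327710076 - 851376628 + 304801365 + 169229875 - 44108109 - 20506255 + 3554345 + 1300156 - 124754 - 31185 + 1002 + 101
= 13610949895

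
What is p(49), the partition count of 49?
173525

p(n) counts ways to write n as a sum of positive integers (order ignored).
Euler's pentagonal recurrence: p(k) = p(k-1) + p(k-2) - p(k-5) - p(k-7) + p(k-12) + p(k-15) - ... (offsets j(3j∓1)/2, signs ++--, p(0)=1, p(<0)=0).
DP table for k = 0..48: p(0)=1, p(1)=1, p(2)=2, p(3)=3, p(4)=5, p(5)=7, p(6)=11, p(7)=15, p(8)=22, p(9)=30, p(10)=42, p(11)=56, p(12)=77, p(13)=101, p(14)=135, p(15)=176, p(16)=231, p(17)=297, p(18)=385, p(19)=490, p(20)=627, p(21)=792, p(22)=1002, p(23)=1255, p(24)=1575, p(25)=1958, p(26)=2436, p(27)=3010, p(28)=3718, p(29)=4565, p(30)=5604, p(31)=6842, p(32)=8349, p(33)=10143, p(34)=12310, p(35)=14883, p(36)=17977, p(37)=21637, p(38)=26015, p(39)=31185, p(40)=37338, p(41)=44583, p(42)=53174, p(43)=63261, p(44)=75175, p(45)=89134, p(46)=105558, p(47)=124754, p(48)=147273.
Final step: p(49) = p(48) + p(47) - p(44) - p(42) + p(37) + p(34) - p(27) - p(23) + p(14) + p(9)
= 147273 + 124754 - 75175 - 53174 + 21637 + 12310 - 3010 - 1255 + 135 + 30
= 173525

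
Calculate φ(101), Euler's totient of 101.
100

101 = 101
φ(n) = n × ∏(1 - 1/p) for each prime p dividing n
φ(101) = 101 × (1 - 1/101) = 100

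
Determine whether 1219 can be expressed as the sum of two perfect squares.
Not possible

Factorization: 1219 = 23 × 53
By Fermat: n is sum of two squares iff every prime p ≡ 3 (mod 4) appears to even power.
Prime(s) ≡ 3 (mod 4) with odd exponent: [(23, 1)]
Therefore 1219 cannot be expressed as a² + b².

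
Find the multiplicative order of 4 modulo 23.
11

23 is prime, so ord(4) divides φ(23) = 22.
Divisors of 22: 1, 2, 11, 22.
Repeated squaring: 4^1 ≡ 4, 4^2 ≡ 16, 4^4 ≡ 3, 4^8 ≡ 9, 4^16 ≡ 12 (mod 23).
Test 4^d mod 23 for each divisor d in increasing order:
4^1 ≡ 4
4^2 ≡ 16
4^11 = 4^8·4^2·4^1 ≡ 1  ← first divisor giving 1
The order is 11.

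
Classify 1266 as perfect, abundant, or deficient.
abundant

Proper divisors of 1266: sum = 1 + 2 + 3 + 6 + 211 + 422 + 633 = 1278
Since 1278 > 1266, 1266 is abundant.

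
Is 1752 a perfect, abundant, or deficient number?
abundant

Proper divisors of 1752: sum = 1 + 2 + 3 + 4 + 6 + 8 + 12 + 24 + 73 + 146 + 219 + 292 + 438 + 584 + 876 = 2688
Since 2688 > 1752, 1752 is abundant.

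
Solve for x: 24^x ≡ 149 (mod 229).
44

Baby-step giant-step with step n = ⌈√229⌉ = 16.
Baby steps 24^j mod 229 (j:value) for j=0..15: 0:1, 1:24, 2:118, 3:84, 4:184, 5:65, 6:186, 7:113, 8:193, 9:52, 10:103, 11:182, 12:17, 13:179, 14:174, 15:54.
Giant-step multiplier: 24^(-16) ≡ 24^(228-16) = 24^212 ≡ 91 (mod 229).
Giant steps γ_i = 149·91^i mod 229: γ_0=149, γ_1=48, γ_2=17 (in table at j=12).
x = i·n + j = 2·16 + 12 = 44.
Check: 24^44 ≡ 149 (mod 229).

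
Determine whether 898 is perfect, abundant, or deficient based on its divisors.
deficient

Proper divisors of 898: sum = 1 + 2 + 449 = 452
Since 452 < 898, 898 is deficient.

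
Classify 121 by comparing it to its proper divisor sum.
deficient

Proper divisors of 121: sum = 1 + 11 = 12
Since 12 < 121, 121 is deficient.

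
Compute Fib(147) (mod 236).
66

Matrix identity: Q^n = [[F_(n+1), F_n], [F_n, F_(n-1)]] with Q = [[1,1],[1,0]].
n = 147 = 10010011₂. Square-and-multiply, entries mod 236:
Q^1 = [[1,1],[1,0]]
Q^2 = (Q^1)² = [[2,1],[1,1]]
Q^4 = (Q^2)² = [[5,3],[3,2]]
Q^9 = (Q^4)²·Q = [[55,34],[34,21]]
Q^18 = (Q^9)² = [[169,224],[224,181]]
Q^36 = (Q^18)² = [[149,48],[48,101]]
Q^73 = (Q^36)²·Q = [[161,197],[197,200]]
Q^147 = (Q^73)²·Q = [[147,66],[66,81]]
F_147 mod 236 = Q^147[0][1] = 66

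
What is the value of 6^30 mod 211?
123

Repeated squaring. Binary of 30 = 11110.
6^1 ≡ 6 (mod 211); 6^2 ≡ 36 (mod 211); 6^4 ≡ 30 (mod 211); 6^8 ≡ 56 (mod 211); 6^16 ≡ 182 (mod 211)
6^30 = 6^2 × 6^4 × 6^8 × 6^16 ≡ 123 (mod 211)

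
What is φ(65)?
48

65 = 5 × 13
φ(n) = n × ∏(1 - 1/p) for each prime p dividing n
φ(65) = 65 × (1 - 1/5) × (1 - 1/13) = 48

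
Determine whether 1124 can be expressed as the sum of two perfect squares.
10² + 32² (a=10, b=32)

Factorization: 1124 = 2^2 × 281
By Fermat: n is sum of two squares iff every prime p ≡ 3 (mod 4) appears to even power.
All primes ≡ 3 (mod 4) appear to even power.
Search a = 0, 1, 2, … for 1124 - a² a perfect square: first hit at a = 10: 1124 - 100 = 1024 = 32².
1124 = 10² + 32² = 100 + 1024 ✓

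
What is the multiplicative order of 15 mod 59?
29

59 is prime, so ord(15) divides φ(59) = 58.
Divisors of 58: 1, 2, 29, 58.
Repeated squaring: 15^1 ≡ 15, 15^2 ≡ 48, 15^4 ≡ 3, 15^8 ≡ 9, 15^16 ≡ 22, 15^32 ≡ 12 (mod 59).
Test 15^d mod 59 for each divisor d in increasing order:
15^1 ≡ 15
15^2 ≡ 48
15^29 = 15^16·15^8·15^4·15^1 ≡ 1  ← first divisor giving 1
The order is 29.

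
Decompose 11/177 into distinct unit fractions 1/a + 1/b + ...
1/17 + 1/301 + 1/905709

Greedy algorithm:
11/177: ceiling(177/11) = 17, use 1/17
10/3009: ceiling(3009/10) = 301, use 1/301
1/905709: ceiling(905709/1) = 905709, use 1/905709
Result: 11/177 = 1/17 + 1/301 + 1/905709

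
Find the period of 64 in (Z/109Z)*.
6

109 is prime, so ord(64) divides φ(109) = 108.
Divisors of 108: 1, 2, 3, 4, 6, 9, 12, 18, 27, 36, 54, 108.
Repeated squaring: 64^1 ≡ 64, 64^2 ≡ 63, 64^4 ≡ 45, 64^8 ≡ 63, 64^16 ≡ 45, 64^32 ≡ 63, 64^64 ≡ 45 (mod 109).
Test 64^d mod 109 for each divisor d in increasing order:
64^1 ≡ 64
64^2 ≡ 63
64^3 = 64^2·64^1 ≡ 108
64^4 ≡ 45
64^6 = 64^4·64^2 ≡ 1  ← first divisor giving 1
The order is 6.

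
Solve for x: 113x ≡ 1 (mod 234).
29

gcd(113, 234) = 1, so the inverse exists.
Extended Euclidean algorithm on (234, 113):
234 = 2 × 113 + 8  ⟹  8 = (1)·234 + (-2)·113
113 = 14 × 8 + 1  ⟹  1 = (-14)·234 + (29)·113
So (29)·113 ≡ 1 (mod 234), i.e. 113^(-1) ≡ 29 (mod 234).
Check: 113 × 29 = 3277 ≡ 1 (mod 234)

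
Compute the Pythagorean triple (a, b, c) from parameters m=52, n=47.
(495, 4888, 4913)

Euclid's formula: a = m² - n², b = 2mn, c = m² + n²
m = 52, n = 47
a = 52² - 47² = 2704 - 2209 = 495
b = 2 × 52 × 47 = 4888
c = 52² + 47² = 2704 + 2209 = 4913
Verification: 495² + 4888² = 245025 + 23892544 = 24137569 = 4913² ✓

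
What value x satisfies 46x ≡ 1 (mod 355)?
301

gcd(46, 355) = 1, so the inverse exists.
Extended Euclidean algorithm on (355, 46):
355 = 7 × 46 + 33  ⟹  33 = (1)·355 + (-7)·46
46 = 1 × 33 + 13  ⟹  13 = (-1)·355 + (8)·46
33 = 2 × 13 + 7  ⟹  7 = (3)·355 + (-23)·46
13 = 1 × 7 + 6  ⟹  6 = (-4)·355 + (31)·46
7 = 1 × 6 + 1  ⟹  1 = (7)·355 + (-54)·46
So (-54)·46 ≡ 1 (mod 355), i.e. 46^(-1) ≡ -54 ≡ 301 (mod 355).
Check: 46 × 301 = 13846 ≡ 1 (mod 355)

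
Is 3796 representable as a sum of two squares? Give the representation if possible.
14² + 60² (a=14, b=60)

Factorization: 3796 = 2^2 × 13 × 73
By Fermat: n is sum of two squares iff every prime p ≡ 3 (mod 4) appears to even power.
All primes ≡ 3 (mod 4) appear to even power.
Search a = 0, 1, 2, … for 3796 - a² a perfect square: first hit at a = 14: 3796 - 196 = 3600 = 60².
3796 = 14² + 60² = 196 + 3600 ✓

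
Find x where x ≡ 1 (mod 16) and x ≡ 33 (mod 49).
33

Using Chinese Remainder Theorem:
M = 16 × 49 = 784
M1 = 49, M2 = 16
y1 = 49^(-1) mod 16 = 1
y2 = 16^(-1) mod 49 = 46
x = (1×49×1 + 33×16×46) mod 784 = 33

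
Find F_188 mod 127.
101

Matrix identity: Q^n = [[F_(n+1), F_n], [F_n, F_(n-1)]] with Q = [[1,1],[1,0]].
n = 188 = 10111100₂. Square-and-multiply, entries mod 127:
Q^1 = [[1,1],[1,0]]
Q^2 = (Q^1)² = [[2,1],[1,1]]
Q^5 = (Q^2)²·Q = [[8,5],[5,3]]
Q^11 = (Q^5)²·Q = [[17,89],[89,55]]
Q^23 = (Q^11)²·Q = [[13,82],[82,58]]
Q^47 = (Q^23)²·Q = [[15,35],[35,107]]
Q^94 = (Q^47)² = [[53,79],[79,101]]
Q^188 = (Q^94)² = [[33,101],[101,59]]
F_188 mod 127 = Q^188[0][1] = 101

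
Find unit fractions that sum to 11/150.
1/14 + 1/525

Greedy algorithm:
11/150: ceiling(150/11) = 14, use 1/14
1/525: ceiling(525/1) = 525, use 1/525
Result: 11/150 = 1/14 + 1/525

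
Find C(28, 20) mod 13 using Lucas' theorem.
0

Using Lucas' theorem:
Write n=28 and k=20 in base 13:
n in base 13: [2, 2]
k in base 13: [1, 7]
C(28,20) mod 13 = ∏ C(n_i, k_i) mod 13
Digit binomials (mod 13): C(2,1) = 2; C(2,7) = 0 (k_i > n_i)
Product: 2 × 0 = 0 ≡ 0 (mod 13)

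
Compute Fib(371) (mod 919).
64

Matrix identity: Q^n = [[F_(n+1), F_n], [F_n, F_(n-1)]] with Q = [[1,1],[1,0]].
n = 371 = 101110011₂. Square-and-multiply, entries mod 919:
Q^1 = [[1,1],[1,0]]
Q^2 = (Q^1)² = [[2,1],[1,1]]
Q^5 = (Q^2)²·Q = [[8,5],[5,3]]
Q^11 = (Q^5)²·Q = [[144,89],[89,55]]
Q^23 = (Q^11)²·Q = [[418,168],[168,250]]
Q^46 = (Q^23)² = [[768,106],[106,662]]
Q^92 = (Q^46)² = [[34,864],[864,89]]
Q^185 = (Q^92)²·Q = [[173,505],[505,587]]
Q^371 = (Q^185)²·Q = [[641,64],[64,577]]
F_371 mod 919 = Q^371[0][1] = 64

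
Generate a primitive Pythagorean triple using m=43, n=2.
(1845, 172, 1853)

Euclid's formula: a = m² - n², b = 2mn, c = m² + n²
m = 43, n = 2
a = 43² - 2² = 1849 - 4 = 1845
b = 2 × 43 × 2 = 172
c = 43² + 2² = 1849 + 4 = 1853
Verification: 1845² + 172² = 3404025 + 29584 = 3433609 = 1853² ✓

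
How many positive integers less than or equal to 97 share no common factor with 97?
96

97 = 97
φ(n) = n × ∏(1 - 1/p) for each prime p dividing n
φ(97) = 97 × (1 - 1/97) = 96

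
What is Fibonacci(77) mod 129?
89

Matrix identity: Q^n = [[F_(n+1), F_n], [F_n, F_(n-1)]] with Q = [[1,1],[1,0]].
n = 77 = 1001101₂. Square-and-multiply, entries mod 129:
Q^1 = [[1,1],[1,0]]
Q^2 = (Q^1)² = [[2,1],[1,1]]
Q^4 = (Q^2)² = [[5,3],[3,2]]
Q^9 = (Q^4)²·Q = [[55,34],[34,21]]
Q^19 = (Q^9)²·Q = [[57,53],[53,4]]
Q^38 = (Q^19)² = [[124,8],[8,116]]
Q^77 = (Q^38)²·Q = [[74,89],[89,114]]
F_77 mod 129 = Q^77[0][1] = 89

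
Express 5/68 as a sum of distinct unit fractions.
1/14 + 1/476

Greedy algorithm:
5/68: ceiling(68/5) = 14, use 1/14
1/476: ceiling(476/1) = 476, use 1/476
Result: 5/68 = 1/14 + 1/476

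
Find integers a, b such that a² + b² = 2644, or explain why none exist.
12² + 50² (a=12, b=50)

Factorization: 2644 = 2^2 × 661
By Fermat: n is sum of two squares iff every prime p ≡ 3 (mod 4) appears to even power.
All primes ≡ 3 (mod 4) appear to even power.
Search a = 0, 1, 2, … for 2644 - a² a perfect square: first hit at a = 12: 2644 - 144 = 2500 = 50².
2644 = 12² + 50² = 144 + 2500 ✓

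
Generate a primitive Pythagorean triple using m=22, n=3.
(475, 132, 493)

Euclid's formula: a = m² - n², b = 2mn, c = m² + n²
m = 22, n = 3
a = 22² - 3² = 484 - 9 = 475
b = 2 × 22 × 3 = 132
c = 22² + 3² = 484 + 9 = 493
Verification: 475² + 132² = 225625 + 17424 = 243049 = 493² ✓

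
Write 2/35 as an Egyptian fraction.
1/18 + 1/630

Greedy algorithm:
2/35: ceiling(35/2) = 18, use 1/18
1/630: ceiling(630/1) = 630, use 1/630
Result: 2/35 = 1/18 + 1/630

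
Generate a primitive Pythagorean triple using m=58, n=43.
(1515, 4988, 5213)

Euclid's formula: a = m² - n², b = 2mn, c = m² + n²
m = 58, n = 43
a = 58² - 43² = 3364 - 1849 = 1515
b = 2 × 58 × 43 = 4988
c = 58² + 43² = 3364 + 1849 = 5213
Verification: 1515² + 4988² = 2295225 + 24880144 = 27175369 = 5213² ✓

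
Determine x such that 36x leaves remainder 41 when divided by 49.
x ≡ 27 (mod 49)

gcd(36, 49) = 1, which divides 41, so solutions exist.
Find 36^(-1) mod 49 by the extended Euclidean algorithm:
49 = 1 × 36 + 13  ⟹  13 = (1)·49 + (-1)·36
36 = 2 × 13 + 10  ⟹  10 = (-2)·49 + (3)·36
13 = 1 × 10 + 3  ⟹  3 = (3)·49 + (-4)·36
10 = 3 × 3 + 1  ⟹  1 = (-11)·49 + (15)·36
So (15)·36 ≡ 1 (mod 49), i.e. 36^(-1) ≡ 15 (mod 49).
x ≡ 15 × 41 = 615 ≡ 27 (mod 49).
Check: 36 × 27 = 972 ≡ 41 (mod 49).
Unique solution: x ≡ 27 (mod 49)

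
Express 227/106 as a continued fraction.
[2; 7, 15]

Euclidean algorithm steps:
227 = 2 × 106 + 15
106 = 7 × 15 + 1
15 = 15 × 1 + 0
Continued fraction: [2; 7, 15]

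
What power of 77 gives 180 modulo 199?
22

Baby-step giant-step with step n = ⌈√199⌉ = 15.
Baby steps 77^j mod 199 (j:value) for j=0..14: 0:1, 1:77, 2:158, 3:27, 4:89, 5:87, 6:132, 7:15, 8:160, 9:181, 10:7, 11:141, 12:111, 13:189, 14:26.
Giant-step multiplier: 77^(-15) ≡ 77^(198-15) = 77^183 ≡ 83 (mod 199).
Giant steps γ_i = 180·83^i mod 199: γ_0=180, γ_1=15 (in table at j=7).
x = i·n + j = 1·15 + 7 = 22.
Check: 77^22 ≡ 180 (mod 199).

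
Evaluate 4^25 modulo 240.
64

Repeated squaring. Binary of 25 = 11001.
4^1 ≡ 4 (mod 240); 4^2 ≡ 16 (mod 240); 4^4 ≡ 16 (mod 240); 4^8 ≡ 16 (mod 240); 4^16 ≡ 16 (mod 240)
4^25 = 4^1 × 4^8 × 4^16 ≡ 64 (mod 240)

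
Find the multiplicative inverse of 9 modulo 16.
9

gcd(9, 16) = 1, so the inverse exists.
Extended Euclidean algorithm on (16, 9):
16 = 1 × 9 + 7  ⟹  7 = (1)·16 + (-1)·9
9 = 1 × 7 + 2  ⟹  2 = (-1)·16 + (2)·9
7 = 3 × 2 + 1  ⟹  1 = (4)·16 + (-7)·9
So (-7)·9 ≡ 1 (mod 16), i.e. 9^(-1) ≡ -7 ≡ 9 (mod 16).
Check: 9 × 9 = 81 ≡ 1 (mod 16)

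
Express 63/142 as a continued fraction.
[0; 2, 3, 1, 15]

Euclidean algorithm steps:
63 = 0 × 142 + 63
142 = 2 × 63 + 16
63 = 3 × 16 + 15
16 = 1 × 15 + 1
15 = 15 × 1 + 0
Continued fraction: [0; 2, 3, 1, 15]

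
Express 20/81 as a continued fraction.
[0; 4, 20]

Euclidean algorithm steps:
20 = 0 × 81 + 20
81 = 4 × 20 + 1
20 = 20 × 1 + 0
Continued fraction: [0; 4, 20]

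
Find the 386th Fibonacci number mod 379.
21

Matrix identity: Q^n = [[F_(n+1), F_n], [F_n, F_(n-1)]] with Q = [[1,1],[1,0]].
n = 386 = 110000010₂. Square-and-multiply, entries mod 379:
Q^1 = [[1,1],[1,0]]
Q^3 = (Q^1)²·Q = [[3,2],[2,1]]
Q^6 = (Q^3)² = [[13,8],[8,5]]
Q^12 = (Q^6)² = [[233,144],[144,89]]
Q^24 = (Q^12)² = [[362,130],[130,232]]
Q^48 = (Q^24)² = [[134,283],[283,230]]
Q^96 = (Q^48)² = [[263,303],[303,339]]
Q^193 = (Q^96)²·Q = [[10,282],[282,107]]
Q^386 = (Q^193)² = [[34,21],[21,13]]
F_386 mod 379 = Q^386[0][1] = 21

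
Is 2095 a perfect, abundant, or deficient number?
deficient

Proper divisors of 2095: sum = 1 + 5 + 419 = 425
Since 425 < 2095, 2095 is deficient.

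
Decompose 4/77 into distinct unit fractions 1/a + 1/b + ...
1/20 + 1/514 + 1/395780

Greedy algorithm:
4/77: ceiling(77/4) = 20, use 1/20
3/1540: ceiling(1540/3) = 514, use 1/514
1/395780: ceiling(395780/1) = 395780, use 1/395780
Result: 4/77 = 1/20 + 1/514 + 1/395780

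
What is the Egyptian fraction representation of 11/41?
1/4 + 1/55 + 1/9020

Greedy algorithm:
11/41: ceiling(41/11) = 4, use 1/4
3/164: ceiling(164/3) = 55, use 1/55
1/9020: ceiling(9020/1) = 9020, use 1/9020
Result: 11/41 = 1/4 + 1/55 + 1/9020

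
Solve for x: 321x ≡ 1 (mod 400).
81

gcd(321, 400) = 1, so the inverse exists.
Extended Euclidean algorithm on (400, 321):
400 = 1 × 321 + 79  ⟹  79 = (1)·400 + (-1)·321
321 = 4 × 79 + 5  ⟹  5 = (-4)·400 + (5)·321
79 = 15 × 5 + 4  ⟹  4 = (61)·400 + (-76)·321
5 = 1 × 4 + 1  ⟹  1 = (-65)·400 + (81)·321
So (81)·321 ≡ 1 (mod 400), i.e. 321^(-1) ≡ 81 (mod 400).
Check: 321 × 81 = 26001 ≡ 1 (mod 400)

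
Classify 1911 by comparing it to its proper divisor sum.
deficient

Proper divisors of 1911: sum = 1 + 3 + 7 + 13 + 21 + 39 + 49 + 91 + 147 + 273 + 637 = 1281
Since 1281 < 1911, 1911 is deficient.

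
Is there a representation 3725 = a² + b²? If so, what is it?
2² + 61² (a=2, b=61)

Factorization: 3725 = 5^2 × 149
By Fermat: n is sum of two squares iff every prime p ≡ 3 (mod 4) appears to even power.
All primes ≡ 3 (mod 4) appear to even power.
Search a = 0, 1, 2, … for 3725 - a² a perfect square: first hit at a = 2: 3725 - 4 = 3721 = 61².
3725 = 2² + 61² = 4 + 3721 ✓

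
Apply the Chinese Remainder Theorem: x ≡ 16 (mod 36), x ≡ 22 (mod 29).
196

Using Chinese Remainder Theorem:
M = 36 × 29 = 1044
M1 = 29, M2 = 36
y1 = 29^(-1) mod 36 = 5
y2 = 36^(-1) mod 29 = 25
x = (16×29×5 + 22×36×25) mod 1044 = 196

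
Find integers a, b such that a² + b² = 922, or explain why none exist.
9² + 29² (a=9, b=29)

Factorization: 922 = 2 × 461
By Fermat: n is sum of two squares iff every prime p ≡ 3 (mod 4) appears to even power.
All primes ≡ 3 (mod 4) appear to even power.
Search a = 0, 1, 2, … for 922 - a² a perfect square: first hit at a = 9: 922 - 81 = 841 = 29².
922 = 9² + 29² = 81 + 841 ✓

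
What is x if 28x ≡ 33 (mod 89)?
x ≡ 87 (mod 89)

gcd(28, 89) = 1, which divides 33, so solutions exist.
Find 28^(-1) mod 89 by the extended Euclidean algorithm:
89 = 3 × 28 + 5  ⟹  5 = (1)·89 + (-3)·28
28 = 5 × 5 + 3  ⟹  3 = (-5)·89 + (16)·28
5 = 1 × 3 + 2  ⟹  2 = (6)·89 + (-19)·28
3 = 1 × 2 + 1  ⟹  1 = (-11)·89 + (35)·28
So (35)·28 ≡ 1 (mod 89), i.e. 28^(-1) ≡ 35 (mod 89).
x ≡ 35 × 33 = 1155 ≡ 87 (mod 89).
Check: 28 × 87 = 2436 ≡ 33 (mod 89).
Unique solution: x ≡ 87 (mod 89)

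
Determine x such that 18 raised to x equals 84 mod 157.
83

Baby-step giant-step with step n = ⌈√157⌉ = 13.
Baby steps 18^j mod 157 (j:value) for j=0..12: 0:1, 1:18, 2:10, 3:23, 4:100, 5:73, 6:58, 7:102, 8:109, 9:78, 10:148, 11:152, 12:67.
Giant-step multiplier: 18^(-13) ≡ 18^(156-13) = 18^143 ≡ 135 (mod 157).
Giant steps γ_i = 84·135^i mod 157: γ_0=84, γ_1=36, γ_2=150, γ_3=154, γ_4=66, γ_5=118, γ_6=73 (in table at j=5).
x = i·n + j = 6·13 + 5 = 83.
Check: 18^83 ≡ 84 (mod 157).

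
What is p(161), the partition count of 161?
118159068427

p(n) counts ways to write n as a sum of positive integers (order ignored).
Euler's pentagonal recurrence: p(k) = p(k-1) + p(k-2) - p(k-5) - p(k-7) + p(k-12) + p(k-15) - ... (offsets j(3j∓1)/2, signs ++--, p(0)=1, p(<0)=0).
DP table for k = 0..160: p(0)=1, p(1)=1, p(2)=2, p(3)=3, p(4)=5, p(5)=7, p(6)=11, p(7)=15, p(8)=22, p(9)=30, p(10)=42, p(11)=56, p(12)=77, p(13)=101, p(14)=135, p(15)=176, p(16)=231, p(17)=297, p(18)=385, p(19)=490, p(20)=627, p(21)=792, p(22)=1002, p(23)=1255, p(24)=1575, p(25)=1958, p(26)=2436, p(27)=3010, p(28)=3718, p(29)=4565, p(30)=5604, p(31)=6842, p(32)=8349, p(33)=10143, p(34)=12310, p(35)=14883, p(36)=17977, p(37)=21637, p(38)=26015, p(39)=31185, p(40)=37338, p(41)=44583, p(42)=53174, p(43)=63261, p(44)=75175, p(45)=89134, p(46)=105558, p(47)=124754, p(48)=147273, p(49)=173525, p(50)=204226, p(51)=239943, p(52)=281589, p(53)=329931, p(54)=386155, p(55)=451276, p(56)=526823, p(57)=614154, p(58)=715220, p(59)=831820, p(60)=966467, p(61)=1121505, p(62)=1300156, p(63)=1505499, p(64)=1741630, p(65)=2012558, p(66)=2323520, p(67)=2679689, p(68)=3087735, p(69)=3554345, p(70)=4087968, p(71)=4697205, p(72)=5392783, p(73)=6185689, p(74)=7089500, p(75)=8118264, p(76)=9289091, p(77)=10619863, p(78)=12132164, p(79)=13848650, p(80)=15796476, p(81)=18004327, p(82)=20506255, p(83)=23338469, p(84)=26543660, p(85)=30167357, p(86)=34262962, p(87)=38887673, p(88)=44108109, p(89)=49995925, p(90)=56634173, p(91)=64112359, p(92)=72533807, p(93)=82010177, p(94)=92669720, p(95)=104651419, p(96)=118114304, p(97)=133230930, p(98)=150198136, p(99)=169229875, p(100)=190569292, p(101)=214481126, p(102)=241265379, p(103)=271248950, p(104)=304801365, p(105)=342325709, p(106)=384276336, p(107)=431149389, p(108)=483502844, p(109)=541946240, p(110)=607163746, p(111)=679903203, p(112)=761002156, p(113)=851376628, p(114)=952050665, p(115)=1064144451, p(116)=1188908248, p(117)=1327710076, p(118)=1482074143, p(119)=1653668665, p(120)=1844349560, p(121)=2056148051, p(122)=2291320912, p(123)=2552338241, p(124)=2841940500, p(125)=3163127352, p(126)=3519222692, p(127)=3913864295, p(128)=4351078600, p(129)=4835271870, p(130)=5371315400, p(131)=5964539504, p(132)=6620830889, p(133)=7346629512, p(134)=8149040695, p(135)=9035836076, p(136)=10015581680, p(137)=11097645016, p(138)=12292341831, p(139)=13610949895, p(140)=15065878135, p(141)=16670689208, p(142)=18440293320, p(143)=20390982757, p(144)=22540654445, p(145)=24908858009, p(146)=27517052599, p(147)=30388671978, p(148)=33549419497, p(149)=37027355200, p(150)=40853235313, p(151)=45060624582, p(152)=49686288421, p(153)=54770336324, p(154)=60356673280, p(155)=66493182097, p(156)=73232243759, p(157)=80630964769, p(158)=88751778802, p(159)=97662728555, p(160)=107438159466.
Final step: p(161) = p(160) + p(159) - p(156) - p(154) + p(149) + p(146) - p(139) - p(135) + p(126) + p(121) - p(110) - p(104) + p(91) + p(84) - p(69) - p(61) + p(44) + p(35) - p(16) - p(6)
= 107438159466 + 97662728555 - 73232243759 - 60356673280 + 37027355200 + 27517052599 - 13610949895 - 9035836076 + 3519222692 + 2056148051 - 607163746 - 304801365 + 64112359 + 26543660 - 3554345 - 1121505 + 75175 + 14883 - 231 - 11
= 118159068427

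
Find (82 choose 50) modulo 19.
0

Using Lucas' theorem:
Write n=82 and k=50 in base 19:
n in base 19: [4, 6]
k in base 19: [2, 12]
C(82,50) mod 19 = ∏ C(n_i, k_i) mod 19
Digit binomials (mod 19): C(4,2) = 6; C(6,12) = 0 (k_i > n_i)
Product: 6 × 0 = 0 ≡ 0 (mod 19)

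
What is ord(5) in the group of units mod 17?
16

17 is prime, so ord(5) divides φ(17) = 16.
Divisors of 16: 1, 2, 4, 8, 16.
Repeated squaring: 5^1 ≡ 5, 5^2 ≡ 8, 5^4 ≡ 13, 5^8 ≡ 16, 5^16 ≡ 1 (mod 17).
Test 5^d mod 17 for each divisor d in increasing order:
5^1 ≡ 5
5^2 ≡ 8
5^4 ≡ 13
5^8 ≡ 16
5^16 ≡ 1  ← first divisor giving 1
The order is 16.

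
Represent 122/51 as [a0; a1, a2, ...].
[2; 2, 1, 1, 4, 2]

Euclidean algorithm steps:
122 = 2 × 51 + 20
51 = 2 × 20 + 11
20 = 1 × 11 + 9
11 = 1 × 9 + 2
9 = 4 × 2 + 1
2 = 2 × 1 + 0
Continued fraction: [2; 2, 1, 1, 4, 2]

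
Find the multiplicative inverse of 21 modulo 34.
13

gcd(21, 34) = 1, so the inverse exists.
Extended Euclidean algorithm on (34, 21):
34 = 1 × 21 + 13  ⟹  13 = (1)·34 + (-1)·21
21 = 1 × 13 + 8  ⟹  8 = (-1)·34 + (2)·21
13 = 1 × 8 + 5  ⟹  5 = (2)·34 + (-3)·21
8 = 1 × 5 + 3  ⟹  3 = (-3)·34 + (5)·21
5 = 1 × 3 + 2  ⟹  2 = (5)·34 + (-8)·21
3 = 1 × 2 + 1  ⟹  1 = (-8)·34 + (13)·21
So (13)·21 ≡ 1 (mod 34), i.e. 21^(-1) ≡ 13 (mod 34).
Check: 21 × 13 = 273 ≡ 1 (mod 34)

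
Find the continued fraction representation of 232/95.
[2; 2, 3, 1, 4, 2]

Euclidean algorithm steps:
232 = 2 × 95 + 42
95 = 2 × 42 + 11
42 = 3 × 11 + 9
11 = 1 × 9 + 2
9 = 4 × 2 + 1
2 = 2 × 1 + 0
Continued fraction: [2; 2, 3, 1, 4, 2]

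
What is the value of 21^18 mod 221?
220

Repeated squaring. Binary of 18 = 10010.
21^1 ≡ 21 (mod 221); 21^2 ≡ 220 (mod 221); 21^4 ≡ 1 (mod 221); 21^8 ≡ 1 (mod 221); 21^16 ≡ 1 (mod 221)
21^18 = 21^2 × 21^16 ≡ 220 (mod 221)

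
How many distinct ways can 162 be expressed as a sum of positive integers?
129913904637

p(n) counts ways to write n as a sum of positive integers (order ignored).
Euler's pentagonal recurrence: p(k) = p(k-1) + p(k-2) - p(k-5) - p(k-7) + p(k-12) + p(k-15) - ... (offsets j(3j∓1)/2, signs ++--, p(0)=1, p(<0)=0).
DP table for k = 0..161: p(0)=1, p(1)=1, p(2)=2, p(3)=3, p(4)=5, p(5)=7, p(6)=11, p(7)=15, p(8)=22, p(9)=30, p(10)=42, p(11)=56, p(12)=77, p(13)=101, p(14)=135, p(15)=176, p(16)=231, p(17)=297, p(18)=385, p(19)=490, p(20)=627, p(21)=792, p(22)=1002, p(23)=1255, p(24)=1575, p(25)=1958, p(26)=2436, p(27)=3010, p(28)=3718, p(29)=4565, p(30)=5604, p(31)=6842, p(32)=8349, p(33)=10143, p(34)=12310, p(35)=14883, p(36)=17977, p(37)=21637, p(38)=26015, p(39)=31185, p(40)=37338, p(41)=44583, p(42)=53174, p(43)=63261, p(44)=75175, p(45)=89134, p(46)=105558, p(47)=124754, p(48)=147273, p(49)=173525, p(50)=204226, p(51)=239943, p(52)=281589, p(53)=329931, p(54)=386155, p(55)=451276, p(56)=526823, p(57)=614154, p(58)=715220, p(59)=831820, p(60)=966467, p(61)=1121505, p(62)=1300156, p(63)=1505499, p(64)=1741630, p(65)=2012558, p(66)=2323520, p(67)=2679689, p(68)=3087735, p(69)=3554345, p(70)=4087968, p(71)=4697205, p(72)=5392783, p(73)=6185689, p(74)=7089500, p(75)=8118264, p(76)=9289091, p(77)=10619863, p(78)=12132164, p(79)=13848650, p(80)=15796476, p(81)=18004327, p(82)=20506255, p(83)=23338469, p(84)=26543660, p(85)=30167357, p(86)=34262962, p(87)=38887673, p(88)=44108109, p(89)=49995925, p(90)=56634173, p(91)=64112359, p(92)=72533807, p(93)=82010177, p(94)=92669720, p(95)=104651419, p(96)=118114304, p(97)=133230930, p(98)=150198136, p(99)=169229875, p(100)=190569292, p(101)=214481126, p(102)=241265379, p(103)=271248950, p(104)=304801365, p(105)=342325709, p(106)=384276336, p(107)=431149389, p(108)=483502844, p(109)=541946240, p(110)=607163746, p(111)=679903203, p(112)=761002156, p(113)=851376628, p(114)=952050665, p(115)=1064144451, p(116)=1188908248, p(117)=1327710076, p(118)=1482074143, p(119)=1653668665, p(120)=1844349560, p(121)=2056148051, p(122)=2291320912, p(123)=2552338241, p(124)=2841940500, p(125)=3163127352, p(126)=3519222692, p(127)=3913864295, p(128)=4351078600, p(129)=4835271870, p(130)=5371315400, p(131)=5964539504, p(132)=6620830889, p(133)=7346629512, p(134)=8149040695, p(135)=9035836076, p(136)=10015581680, p(137)=11097645016, p(138)=12292341831, p(139)=13610949895, p(140)=15065878135, p(141)=16670689208, p(142)=18440293320, p(143)=20390982757, p(144)=22540654445, p(145)=24908858009, p(146)=27517052599, p(147)=30388671978, p(148)=33549419497, p(149)=37027355200, p(150)=40853235313, p(151)=45060624582, p(152)=49686288421, p(153)=54770336324, p(154)=60356673280, p(155)=66493182097, p(156)=73232243759, p(157)=80630964769, p(158)=88751778802, p(159)=97662728555, p(160)=107438159466, p(161)=118159068427.
Final step: p(162) = p(161) + p(160) - p(157) - p(155) + p(150) + p(147) - p(140) - p(136) + p(127) + p(122) - p(111) - p(105) + p(92) + p(85) - p(70) - p(62) + p(45) + p(36) - p(17) - p(7)
= 118159068427 + 107438159466 - 80630964769 - 66493182097 + 40853235313 + 30388671978 - 15065878135 - 10015581680 + 3913864295 + 2291320912 - 679903203 - 342325709 + 72533807 + 30167357 - 4087968 - 1300156 + 89134 + 17977 - 297 - 15
= 129913904637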